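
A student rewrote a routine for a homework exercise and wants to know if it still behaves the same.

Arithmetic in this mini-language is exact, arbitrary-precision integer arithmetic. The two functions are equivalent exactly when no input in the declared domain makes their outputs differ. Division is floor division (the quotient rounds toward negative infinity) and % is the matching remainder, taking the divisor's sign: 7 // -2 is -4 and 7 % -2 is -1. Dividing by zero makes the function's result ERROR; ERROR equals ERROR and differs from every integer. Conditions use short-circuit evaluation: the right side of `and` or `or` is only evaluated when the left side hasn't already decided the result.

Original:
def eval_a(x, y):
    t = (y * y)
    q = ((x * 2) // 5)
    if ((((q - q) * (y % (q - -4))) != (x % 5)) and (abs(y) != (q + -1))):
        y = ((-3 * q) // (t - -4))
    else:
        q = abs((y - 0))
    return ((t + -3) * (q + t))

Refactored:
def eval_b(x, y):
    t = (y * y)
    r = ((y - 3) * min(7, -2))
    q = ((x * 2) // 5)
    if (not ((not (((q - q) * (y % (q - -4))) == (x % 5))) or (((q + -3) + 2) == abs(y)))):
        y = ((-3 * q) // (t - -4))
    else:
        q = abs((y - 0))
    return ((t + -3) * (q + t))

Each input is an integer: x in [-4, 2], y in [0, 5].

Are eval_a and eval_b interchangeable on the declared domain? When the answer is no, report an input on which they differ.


The rewrite breaks on x=-4, y=0, where the results are 6 and 0.
eval_a: t = 0; q = -2; ((((q - q) * (y % (q - -4))) != (x % 5)) and (abs(y) != (q + -1))) -> true; y = 1; return 6
eval_b: t = 0; r = 6; q = -2; (not ((not (((q - q) * (y % (q - -4))) == (x % 5))) or (((q + -3) + 2) == abs(y)))) -> false; q = 0; return 0
verdict: not equivalent; witness: x=-4, y=0


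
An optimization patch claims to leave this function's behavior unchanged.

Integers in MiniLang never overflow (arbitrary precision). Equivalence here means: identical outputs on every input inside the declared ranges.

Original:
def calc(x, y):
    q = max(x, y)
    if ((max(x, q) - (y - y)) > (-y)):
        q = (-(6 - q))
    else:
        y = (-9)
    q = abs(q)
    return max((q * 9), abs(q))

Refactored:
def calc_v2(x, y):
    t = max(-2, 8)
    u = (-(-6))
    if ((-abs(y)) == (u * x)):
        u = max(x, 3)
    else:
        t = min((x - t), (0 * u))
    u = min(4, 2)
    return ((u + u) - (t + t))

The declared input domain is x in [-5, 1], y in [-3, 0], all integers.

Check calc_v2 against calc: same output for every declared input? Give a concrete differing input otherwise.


Take x=-5, y=-3.
calc: q becomes -3; next ((max(x, q) - (y - y)) > (-y)) evaluates to false; next y becomes -9; next q becomes 3; next final value 27
calc_v2: t becomes 8; next u becomes 6; next ((-abs(y)) == (u * x)) evaluates to false; next t becomes -13; next u becomes 2; next final value 30
27 vs 30 — the two versions disagree here.
verdict: not equivalent; witness: x=-5, y=-3


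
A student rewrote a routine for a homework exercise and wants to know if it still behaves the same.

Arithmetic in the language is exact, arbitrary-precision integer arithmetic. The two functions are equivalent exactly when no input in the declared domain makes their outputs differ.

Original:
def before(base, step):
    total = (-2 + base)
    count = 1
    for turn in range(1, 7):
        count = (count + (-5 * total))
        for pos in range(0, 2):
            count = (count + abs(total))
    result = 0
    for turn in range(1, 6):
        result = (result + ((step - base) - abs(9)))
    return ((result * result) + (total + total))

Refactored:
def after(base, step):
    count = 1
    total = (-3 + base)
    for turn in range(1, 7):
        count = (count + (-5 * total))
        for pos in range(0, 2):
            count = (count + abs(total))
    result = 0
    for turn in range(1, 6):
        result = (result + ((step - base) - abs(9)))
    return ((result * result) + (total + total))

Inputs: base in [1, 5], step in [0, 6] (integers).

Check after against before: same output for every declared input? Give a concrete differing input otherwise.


The rewrite breaks on base=1, step=0, where the results are 2498 and 2496.
before: total becomes -1; next count becomes 1; next at turn=1:; next count becomes 6; next at pos=0:; next count becomes 7; next at pos=1:; next count becomes 8; next at turn=2:; next count becomes 13; next at pos=0:; next count becomes 14; next at pos=1:; next count becomes 15; next at turn=3:; next count becomes 20; next at pos=0:; next count becomes 21; next at pos=1:; next count becomes 22; next at turn=4:; next count becomes 27; next at pos=0:; next count becomes 28; next at pos=1:; next count becomes 29; next at turn=5:; next count becomes 34; next at pos=0:; next count becomes 35; next at pos=1:; next count becomes 36; next at turn=6:; next count becomes 41; next at pos=0:; next count becomes 42; next at pos=1:; next count becomes 43; next result becomes 0; next at turn=1:; next result becomes -10; next at turn=2:; next result becomes -20; next at turn=3:; next result becomes -30; next at turn=4:; next result becomes -40; next at turn=5:; next result becomes -50; next final value 2498
after: count becomes 1; next total becomes -2; next at turn=1:; next count becomes 11; next at pos=0:; next count becomes 13; next at pos=1:; next count becomes 15; next at turn=2:; next count becomes 25; next at pos=0:; next count becomes 27; next at pos=1:; next count becomes 29; next at turn=3:; next count becomes 39; next at pos=0:; next count becomes 41; next at pos=1:; next count becomes 43; next at turn=4:; next count becomes 53; next at pos=0:; next count becomes 55; next at pos=1:; next count becomes 57; next at turn=5:; next count becomes 67; next at pos=0:; next count becomes 69; next at pos=1:; next count becomes 71; next at turn=6:; next count becomes 81; next at pos=0:; next count becomes 83; next at pos=1:; next count becomes 85; next result becomes 0; next at turn=1:; next result becomes -10; next at turn=2:; next result becomes -20; next at turn=3:; next result becomes -30; next at turn=4:; next result becomes -40; next at turn=5:; next result becomes -50; next final value 2496
verdict: not equivalent; witness: base=1, step=0


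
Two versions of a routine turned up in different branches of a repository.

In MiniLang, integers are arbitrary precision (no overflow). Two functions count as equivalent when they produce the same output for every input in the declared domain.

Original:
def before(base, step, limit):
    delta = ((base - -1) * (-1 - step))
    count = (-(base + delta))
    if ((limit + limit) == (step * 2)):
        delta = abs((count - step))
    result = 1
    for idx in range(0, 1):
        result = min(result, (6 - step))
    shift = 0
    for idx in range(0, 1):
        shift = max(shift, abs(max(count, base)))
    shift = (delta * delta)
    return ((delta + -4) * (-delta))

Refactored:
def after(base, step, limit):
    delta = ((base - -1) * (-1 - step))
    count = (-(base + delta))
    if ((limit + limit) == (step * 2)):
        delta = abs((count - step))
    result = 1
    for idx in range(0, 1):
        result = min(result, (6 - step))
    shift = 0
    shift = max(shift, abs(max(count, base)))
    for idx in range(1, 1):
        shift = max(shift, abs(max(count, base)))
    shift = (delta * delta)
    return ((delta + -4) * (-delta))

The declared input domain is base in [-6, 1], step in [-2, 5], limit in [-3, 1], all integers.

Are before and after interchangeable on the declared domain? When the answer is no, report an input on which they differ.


Reading the diff, among the changes: loop structure differs; also statement counts differ; also min/max/abs usage differs.
One worked example (base=-4, step=0, limit=0) — before: delta := 3 | count := 1 | ((limit + limit) == (step * 2)): true | delta := 1 | result := 1 | iter idx=0: | result := 1 | shift := 0 | iter idx=0: | shift := 1 | shift := 1 | result 3; after: delta := 3 | count := 1 | ((limit + limit) == (step * 2)): true | delta := 1 | result := 1 | iter idx=0: | result := 1 | shift := 0 | shift := 1 | loop over idx: empty range | shift := 1 | result 3; agreement on 3.
Every one of the 320 inputs gives matching results.
verdict: equivalent


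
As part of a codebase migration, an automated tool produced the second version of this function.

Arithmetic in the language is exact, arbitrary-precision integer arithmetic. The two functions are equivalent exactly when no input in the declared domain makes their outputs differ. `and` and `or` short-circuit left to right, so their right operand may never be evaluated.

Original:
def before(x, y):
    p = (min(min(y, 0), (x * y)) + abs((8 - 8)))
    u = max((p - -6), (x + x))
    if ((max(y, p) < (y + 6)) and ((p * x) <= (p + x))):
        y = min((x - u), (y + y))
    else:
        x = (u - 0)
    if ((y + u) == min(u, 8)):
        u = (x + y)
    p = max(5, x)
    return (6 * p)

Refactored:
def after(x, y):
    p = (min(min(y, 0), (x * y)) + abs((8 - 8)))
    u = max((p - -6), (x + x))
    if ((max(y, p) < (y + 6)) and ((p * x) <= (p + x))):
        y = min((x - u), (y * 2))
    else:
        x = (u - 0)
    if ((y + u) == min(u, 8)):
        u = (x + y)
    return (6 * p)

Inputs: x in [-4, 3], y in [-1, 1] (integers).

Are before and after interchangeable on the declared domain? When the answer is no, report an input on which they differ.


On input x=-4, y=-1, before returns 30 while after returns -6.
verdict: not equivalent; witness: x=-4, y=-1


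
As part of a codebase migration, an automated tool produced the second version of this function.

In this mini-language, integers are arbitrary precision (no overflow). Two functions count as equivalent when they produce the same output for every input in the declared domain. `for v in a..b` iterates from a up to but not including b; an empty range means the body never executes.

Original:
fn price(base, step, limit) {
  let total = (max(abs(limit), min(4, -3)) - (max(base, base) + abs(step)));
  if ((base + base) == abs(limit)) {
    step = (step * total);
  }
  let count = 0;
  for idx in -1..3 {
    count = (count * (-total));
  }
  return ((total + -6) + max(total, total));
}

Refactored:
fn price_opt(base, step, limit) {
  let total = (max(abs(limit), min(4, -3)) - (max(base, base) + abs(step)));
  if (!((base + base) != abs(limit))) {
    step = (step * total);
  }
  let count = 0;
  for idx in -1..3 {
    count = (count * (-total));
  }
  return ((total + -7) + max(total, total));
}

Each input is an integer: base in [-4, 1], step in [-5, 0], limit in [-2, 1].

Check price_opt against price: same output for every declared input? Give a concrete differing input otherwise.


These are not equivalent — on base=-4, step=-5, limit=-2 the outputs split (-4 vs -5).
price: total := 1 | ((base + base) == abs(limit)): false | count := 0 | iter idx=-1: | count := 0 | iter idx=0: | count := 0 | iter idx=1: | count := 0 | iter idx=2: | count := 0 | result -4
price_opt: total := 1 | (!((base + base) != abs(limit))): false | count := 0 | iter idx=-1: | count := 0 | iter idx=0: | count := 0 | iter idx=1: | count := 0 | iter idx=2: | count := 0 | result -5
verdict: not equivalent; witness: base=-4, step=-5, limit=-2


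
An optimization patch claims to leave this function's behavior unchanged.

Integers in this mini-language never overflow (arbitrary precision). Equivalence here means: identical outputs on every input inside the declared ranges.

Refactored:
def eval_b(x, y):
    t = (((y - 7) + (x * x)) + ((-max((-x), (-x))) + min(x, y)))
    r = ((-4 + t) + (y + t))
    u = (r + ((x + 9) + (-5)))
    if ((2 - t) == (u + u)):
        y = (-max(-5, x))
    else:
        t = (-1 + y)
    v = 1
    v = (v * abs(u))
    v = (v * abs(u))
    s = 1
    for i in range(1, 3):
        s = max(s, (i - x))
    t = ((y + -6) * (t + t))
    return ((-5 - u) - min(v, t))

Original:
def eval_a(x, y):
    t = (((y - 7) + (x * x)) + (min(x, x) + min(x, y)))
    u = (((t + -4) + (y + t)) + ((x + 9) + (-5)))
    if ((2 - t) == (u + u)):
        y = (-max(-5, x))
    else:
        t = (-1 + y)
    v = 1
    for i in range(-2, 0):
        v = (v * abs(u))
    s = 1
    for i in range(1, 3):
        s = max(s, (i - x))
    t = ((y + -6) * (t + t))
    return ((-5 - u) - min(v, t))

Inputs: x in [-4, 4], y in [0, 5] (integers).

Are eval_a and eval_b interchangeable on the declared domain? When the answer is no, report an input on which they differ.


Although min/max/abs usage differs; and loop structure differs; and arithmetic usage differs; and statement counts differ; and local variable names differ, 54/54 inputs agree.
verdict: equivalent


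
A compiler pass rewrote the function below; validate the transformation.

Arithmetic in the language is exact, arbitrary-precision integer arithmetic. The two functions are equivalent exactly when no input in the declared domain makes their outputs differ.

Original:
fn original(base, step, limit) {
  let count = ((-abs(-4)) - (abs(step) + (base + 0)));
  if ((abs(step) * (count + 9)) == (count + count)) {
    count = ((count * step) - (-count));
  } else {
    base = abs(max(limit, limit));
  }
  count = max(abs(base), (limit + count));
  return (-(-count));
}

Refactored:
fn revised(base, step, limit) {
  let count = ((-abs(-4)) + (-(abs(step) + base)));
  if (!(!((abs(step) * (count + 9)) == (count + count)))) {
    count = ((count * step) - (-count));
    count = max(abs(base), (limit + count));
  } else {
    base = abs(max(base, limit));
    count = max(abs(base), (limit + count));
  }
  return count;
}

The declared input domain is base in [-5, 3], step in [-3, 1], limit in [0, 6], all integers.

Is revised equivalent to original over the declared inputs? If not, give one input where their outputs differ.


Consider the input base=1, step=-3, limit=0.
original: count = -8; ((abs(step) * (count + 9)) == (count + count)) -> false; base = 0; count = 0; return 0
revised: count = -8; (!(!((abs(step) * (count + 9)) == (count + count)))) -> false; base = 1; count = 1; return 1
0 and 1 differ, so these are not the same function on this domain.
verdict: not equivalent; witness: base=1, step=-3, limit=0


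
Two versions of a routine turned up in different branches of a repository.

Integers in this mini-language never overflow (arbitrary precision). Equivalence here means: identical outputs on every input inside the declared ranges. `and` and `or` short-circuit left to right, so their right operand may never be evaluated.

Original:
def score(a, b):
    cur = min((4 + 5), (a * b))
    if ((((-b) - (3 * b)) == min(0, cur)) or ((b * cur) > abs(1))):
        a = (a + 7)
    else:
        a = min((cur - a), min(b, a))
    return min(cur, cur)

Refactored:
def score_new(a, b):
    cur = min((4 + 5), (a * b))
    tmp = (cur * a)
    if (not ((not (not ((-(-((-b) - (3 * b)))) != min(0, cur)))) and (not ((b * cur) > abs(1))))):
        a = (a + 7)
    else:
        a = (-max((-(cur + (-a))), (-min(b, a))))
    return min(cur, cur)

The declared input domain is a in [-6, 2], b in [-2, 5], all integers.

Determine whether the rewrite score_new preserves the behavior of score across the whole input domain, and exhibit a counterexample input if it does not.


Differences: statement counts differ; min/max/abs usage differs; comparison usage differs; boolean connective usage differs; local variable names differ; arithmetic usage differs — yet all 72 inputs agree.
verdict: equivalent


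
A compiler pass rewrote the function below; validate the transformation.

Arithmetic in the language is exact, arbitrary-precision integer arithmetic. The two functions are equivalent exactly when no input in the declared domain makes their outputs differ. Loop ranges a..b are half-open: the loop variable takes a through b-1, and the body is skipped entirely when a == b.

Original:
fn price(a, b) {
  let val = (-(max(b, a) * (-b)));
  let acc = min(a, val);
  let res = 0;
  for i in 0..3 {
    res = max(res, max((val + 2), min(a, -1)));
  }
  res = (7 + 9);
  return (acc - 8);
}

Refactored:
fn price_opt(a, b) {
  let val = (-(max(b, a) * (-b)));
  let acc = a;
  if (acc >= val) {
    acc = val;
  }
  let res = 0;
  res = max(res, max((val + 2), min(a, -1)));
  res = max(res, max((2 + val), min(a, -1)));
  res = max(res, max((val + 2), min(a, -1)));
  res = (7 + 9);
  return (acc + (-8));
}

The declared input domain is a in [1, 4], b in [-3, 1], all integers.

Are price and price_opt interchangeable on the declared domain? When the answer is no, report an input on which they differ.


Equivalent. Whatever the rewrite altered, no input in the stated domain can expose a difference.
Every one of the 20 inputs gives matching results.
Tracing a=2, b=0: price: val becomes 0; next acc becomes 0; next res becomes 0; next at i=0:; next res becomes 2; next at i=1:; next res becomes 2; next at i=2:; next res becomes 2; next res becomes 16; next final value -8 | price_opt: val becomes 0; next acc becomes 2; next (acc >= val) evaluates to true; next acc becomes 0; next res becomes 0; next res becomes 2; next res becomes 2; next res becomes 2; next res becomes 16; next final value -8 — matching result -8.
verdict: equivalent


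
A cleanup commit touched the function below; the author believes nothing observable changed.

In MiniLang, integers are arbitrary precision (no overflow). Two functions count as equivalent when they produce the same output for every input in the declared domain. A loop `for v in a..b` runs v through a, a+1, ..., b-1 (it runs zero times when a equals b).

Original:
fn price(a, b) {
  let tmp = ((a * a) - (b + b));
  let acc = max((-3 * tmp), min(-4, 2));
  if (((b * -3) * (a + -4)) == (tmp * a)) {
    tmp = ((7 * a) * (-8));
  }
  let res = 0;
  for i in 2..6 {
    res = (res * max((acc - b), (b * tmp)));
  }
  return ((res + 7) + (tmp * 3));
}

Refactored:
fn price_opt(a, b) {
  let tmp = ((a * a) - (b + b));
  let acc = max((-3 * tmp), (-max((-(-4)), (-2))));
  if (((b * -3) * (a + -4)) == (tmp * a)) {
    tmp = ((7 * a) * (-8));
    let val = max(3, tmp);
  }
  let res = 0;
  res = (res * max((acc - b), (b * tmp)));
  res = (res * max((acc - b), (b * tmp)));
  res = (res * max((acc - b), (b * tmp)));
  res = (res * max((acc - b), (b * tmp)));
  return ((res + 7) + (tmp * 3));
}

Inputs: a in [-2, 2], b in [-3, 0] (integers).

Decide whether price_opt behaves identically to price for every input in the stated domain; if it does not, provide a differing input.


Reading the diff, among the changes: local variable names differ, and arithmetic usage differs, and statement counts differ, and loop structure differs, and constant usage differs, and min/max/abs usage differs.
One worked example (a=-1, b=0) — price: tmp becomes 1; next acc becomes -3; next (((b * -3) * (a + -4)) == (tmp * a)) evaluates to false; next res becomes 0; next at i=2:; next res becomes 0; next at i=3:; next res becomes 0; next at i=4:; next res becomes 0; next at i=5:; next res becomes 0; next final value 10; price_opt: tmp becomes 1; next acc becomes -3; next (((b * -3) * (a + -4)) == (tmp * a)) evaluates to false; next res becomes 0; next res becomes 0; next res becomes 0; next res becomes 0; next res becomes 0; next final value 10; agreement on 10.
Sweeping the whole domain (20 inputs) finds no disagreement.
verdict: equivalent


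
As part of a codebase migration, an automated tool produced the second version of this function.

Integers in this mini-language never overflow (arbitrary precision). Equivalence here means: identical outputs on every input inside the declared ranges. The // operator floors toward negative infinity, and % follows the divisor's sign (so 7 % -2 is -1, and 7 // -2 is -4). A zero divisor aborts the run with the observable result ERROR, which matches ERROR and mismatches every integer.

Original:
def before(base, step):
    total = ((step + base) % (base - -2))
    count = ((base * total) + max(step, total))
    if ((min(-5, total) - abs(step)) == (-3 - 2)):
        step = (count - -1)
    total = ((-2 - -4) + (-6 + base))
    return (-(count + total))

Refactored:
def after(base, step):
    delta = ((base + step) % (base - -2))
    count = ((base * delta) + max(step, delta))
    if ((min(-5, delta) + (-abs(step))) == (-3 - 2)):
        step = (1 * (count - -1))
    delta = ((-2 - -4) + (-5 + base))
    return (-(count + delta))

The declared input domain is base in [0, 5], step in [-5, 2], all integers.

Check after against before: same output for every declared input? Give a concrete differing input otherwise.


There is a counterexample at base=0, step=-5: 3 on one side, 2 on the other.
before: total := 1 | count := 1 | ((min(-5, total) - abs(step)) == (-3 - 2)): false | total := -4 | result 3
after: delta := 1 | count := 1 | ((min(-5, delta) + (-abs(step))) == (-3 - 2)): false | delta := -3 | result 2
verdict: not equivalent; witness: base=0, step=-5


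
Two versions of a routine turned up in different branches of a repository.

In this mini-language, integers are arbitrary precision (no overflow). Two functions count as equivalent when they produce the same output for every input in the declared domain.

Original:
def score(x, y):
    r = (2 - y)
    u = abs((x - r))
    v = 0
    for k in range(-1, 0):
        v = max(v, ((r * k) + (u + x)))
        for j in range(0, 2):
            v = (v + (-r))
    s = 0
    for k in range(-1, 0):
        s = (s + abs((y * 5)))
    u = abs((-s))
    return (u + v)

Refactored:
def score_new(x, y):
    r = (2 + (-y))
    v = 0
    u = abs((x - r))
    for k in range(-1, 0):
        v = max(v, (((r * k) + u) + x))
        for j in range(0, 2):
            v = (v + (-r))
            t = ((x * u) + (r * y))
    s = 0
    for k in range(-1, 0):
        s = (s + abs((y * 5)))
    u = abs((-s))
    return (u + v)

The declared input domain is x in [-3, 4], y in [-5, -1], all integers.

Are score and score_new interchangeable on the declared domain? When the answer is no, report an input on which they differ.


Changes here: arithmetic usage differs; also statement counts differ; also local variable names differ; the full 40-point sweep finds no disagreement.
verdict: equivalent


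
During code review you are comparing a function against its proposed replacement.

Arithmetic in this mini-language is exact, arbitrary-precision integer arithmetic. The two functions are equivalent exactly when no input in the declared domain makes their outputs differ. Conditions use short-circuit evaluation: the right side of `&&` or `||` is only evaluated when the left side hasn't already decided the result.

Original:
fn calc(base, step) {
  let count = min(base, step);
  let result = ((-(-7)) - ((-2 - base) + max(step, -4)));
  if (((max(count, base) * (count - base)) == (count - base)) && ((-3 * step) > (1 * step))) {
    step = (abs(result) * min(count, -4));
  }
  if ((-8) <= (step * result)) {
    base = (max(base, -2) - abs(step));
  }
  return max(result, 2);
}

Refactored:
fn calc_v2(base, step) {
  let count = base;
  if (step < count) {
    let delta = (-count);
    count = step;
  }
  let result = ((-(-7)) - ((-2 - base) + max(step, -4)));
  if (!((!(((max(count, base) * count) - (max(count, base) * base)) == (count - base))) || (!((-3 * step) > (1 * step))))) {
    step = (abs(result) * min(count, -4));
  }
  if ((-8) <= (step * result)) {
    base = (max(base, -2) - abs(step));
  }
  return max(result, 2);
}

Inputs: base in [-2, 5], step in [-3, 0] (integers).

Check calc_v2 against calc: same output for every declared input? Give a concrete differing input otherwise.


Although local variable names differ, and statement counts differ, and boolean connective usage differs, and arithmetic usage differs, and min/max/abs usage differs, and comparison usage differs, and branching structure differs, 32/32 inputs agree.
verdict: equivalent


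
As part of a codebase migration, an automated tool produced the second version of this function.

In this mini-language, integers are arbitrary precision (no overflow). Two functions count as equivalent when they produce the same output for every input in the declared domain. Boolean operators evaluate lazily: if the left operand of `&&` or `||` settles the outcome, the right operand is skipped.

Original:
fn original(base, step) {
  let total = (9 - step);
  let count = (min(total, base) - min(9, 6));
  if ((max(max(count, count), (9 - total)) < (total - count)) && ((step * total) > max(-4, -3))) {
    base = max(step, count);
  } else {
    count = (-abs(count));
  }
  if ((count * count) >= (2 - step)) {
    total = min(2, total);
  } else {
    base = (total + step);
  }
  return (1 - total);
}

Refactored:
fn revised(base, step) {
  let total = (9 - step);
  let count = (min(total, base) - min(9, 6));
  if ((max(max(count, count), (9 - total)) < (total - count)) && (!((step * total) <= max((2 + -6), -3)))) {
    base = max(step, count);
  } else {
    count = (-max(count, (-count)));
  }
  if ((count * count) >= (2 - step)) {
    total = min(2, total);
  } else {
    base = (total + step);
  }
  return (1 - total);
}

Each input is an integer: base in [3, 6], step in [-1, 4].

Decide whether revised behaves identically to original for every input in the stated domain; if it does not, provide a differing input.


Reading the diff, among the changes: min/max/abs usage differs; and arithmetic usage differs; and boolean connective usage differs; and constant usage differs; and comparison usage differs.
As a probe, take base=6, step=4: original runs total = 5; count = -1; ((max(max(count, count), (9 - total)) < (total - count)) && ((step * total) > max(-4, -3))) -> true; base = 4; ((count * count) >= (2 - step)) -> true; total = 2; return -1; revised runs total = 5; count = -1; ((max(max(count, count), (9 - total)) < (total - count)) && (!((step * total) <= max((2 + -6), -3)))) -> true; base = 4; ((count * count) >= (2 - step)) -> true; total = 2; return -1; both end at -1.
Sweeping the whole domain (24 inputs) finds no disagreement.
verdict: equivalent


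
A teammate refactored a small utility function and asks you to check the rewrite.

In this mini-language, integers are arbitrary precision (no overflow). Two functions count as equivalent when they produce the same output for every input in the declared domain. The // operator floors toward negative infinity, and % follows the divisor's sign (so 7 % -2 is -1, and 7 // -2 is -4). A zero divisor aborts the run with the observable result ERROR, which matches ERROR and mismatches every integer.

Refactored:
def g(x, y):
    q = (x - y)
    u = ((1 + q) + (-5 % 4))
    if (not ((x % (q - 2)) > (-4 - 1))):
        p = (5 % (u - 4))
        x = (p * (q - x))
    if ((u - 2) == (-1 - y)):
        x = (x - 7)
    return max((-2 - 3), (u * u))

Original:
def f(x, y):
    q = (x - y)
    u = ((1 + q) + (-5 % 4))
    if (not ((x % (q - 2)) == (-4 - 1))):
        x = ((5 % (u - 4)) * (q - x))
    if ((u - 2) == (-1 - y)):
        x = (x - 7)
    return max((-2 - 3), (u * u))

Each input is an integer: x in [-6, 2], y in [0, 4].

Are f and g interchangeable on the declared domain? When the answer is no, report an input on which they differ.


Not equivalent: x=0, y=0 separates them (ERROR vs 16).
f: q=0, then u=4, then (not ((x % (q - 2)) == (-4 - 1))) is true, then a zero divisor aborts: ERROR
g: q=0, then u=4, then (not ((x % (q - 2)) > (-4 - 1))) is false, then ((u - 2) == (-1 - y)) is false, then returns 16
verdict: not equivalent; witness: x=0, y=0


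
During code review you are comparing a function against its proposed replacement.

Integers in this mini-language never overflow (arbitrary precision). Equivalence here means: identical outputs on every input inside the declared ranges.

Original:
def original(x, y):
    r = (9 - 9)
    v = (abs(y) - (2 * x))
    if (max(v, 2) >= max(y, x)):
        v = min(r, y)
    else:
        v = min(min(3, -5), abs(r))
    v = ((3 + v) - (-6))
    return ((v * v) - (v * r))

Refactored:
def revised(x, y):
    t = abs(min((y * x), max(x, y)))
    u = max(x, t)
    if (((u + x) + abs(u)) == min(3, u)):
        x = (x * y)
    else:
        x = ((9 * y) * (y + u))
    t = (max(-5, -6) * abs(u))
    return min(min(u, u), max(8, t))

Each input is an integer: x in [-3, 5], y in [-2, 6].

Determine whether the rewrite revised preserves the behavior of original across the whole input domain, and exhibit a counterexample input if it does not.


At x=-3, y=-2: original gives 49, revised gives 2.
verdict: not equivalent; witness: x=-3, y=-2


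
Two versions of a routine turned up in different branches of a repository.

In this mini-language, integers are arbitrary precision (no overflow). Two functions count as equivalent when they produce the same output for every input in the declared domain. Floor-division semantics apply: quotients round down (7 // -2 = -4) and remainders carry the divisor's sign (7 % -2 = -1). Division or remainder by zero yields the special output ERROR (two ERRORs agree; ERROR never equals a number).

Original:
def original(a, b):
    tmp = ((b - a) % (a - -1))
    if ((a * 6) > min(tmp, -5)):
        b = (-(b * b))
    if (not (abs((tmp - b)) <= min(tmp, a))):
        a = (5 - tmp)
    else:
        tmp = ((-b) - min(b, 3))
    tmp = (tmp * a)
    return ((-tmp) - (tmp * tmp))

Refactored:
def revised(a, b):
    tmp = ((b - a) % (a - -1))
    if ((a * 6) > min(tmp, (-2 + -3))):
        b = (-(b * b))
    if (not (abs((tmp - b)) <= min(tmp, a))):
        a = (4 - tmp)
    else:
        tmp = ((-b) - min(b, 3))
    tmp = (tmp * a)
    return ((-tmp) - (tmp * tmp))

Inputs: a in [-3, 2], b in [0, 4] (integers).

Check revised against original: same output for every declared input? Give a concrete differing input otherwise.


Try a=-3, b=0.
original: tmp = -1; ((a * 6) > min(tmp, -5)) -> false; (not (abs((tmp - b)) <= min(tmp, a))) -> true; a = 6; tmp = -6; return -30
revised: tmp = -1; ((a * 6) > min(tmp, (-2 + -3))) -> false; (not (abs((tmp - b)) <= min(tmp, a))) -> true; a = 5; tmp = -5; return -20
-30 and -20 differ, so these are not the same function on this domain.
verdict: not equivalent; witness: a=-3, b=0


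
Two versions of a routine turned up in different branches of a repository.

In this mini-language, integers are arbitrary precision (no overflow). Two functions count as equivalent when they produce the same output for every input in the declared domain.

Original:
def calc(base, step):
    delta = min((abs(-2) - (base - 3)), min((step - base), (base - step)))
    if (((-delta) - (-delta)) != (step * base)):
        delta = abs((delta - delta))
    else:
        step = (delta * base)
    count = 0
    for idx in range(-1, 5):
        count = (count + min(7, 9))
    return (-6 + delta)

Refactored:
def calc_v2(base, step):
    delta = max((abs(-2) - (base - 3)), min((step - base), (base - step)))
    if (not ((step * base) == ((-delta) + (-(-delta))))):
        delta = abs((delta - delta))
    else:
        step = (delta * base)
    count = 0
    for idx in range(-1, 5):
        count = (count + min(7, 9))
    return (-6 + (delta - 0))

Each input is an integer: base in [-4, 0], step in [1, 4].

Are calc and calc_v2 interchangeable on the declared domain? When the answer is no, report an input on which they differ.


There is a counterexample at base=0, step=1: -7 on one side, -1 on the other.
calc: delta=-1, then (((-delta) - (-delta)) != (step * base)) is false, then step=0, then count=0, then (idx=-1), then count=7, then (idx=0), then count=14, then (idx=1), then count=21, then (idx=2), then count=28, then (idx=3), then count=35, then (idx=4), then count=42, then returns -7
calc_v2: delta=5, then (not ((step * base) == ((-delta) + (-(-delta))))) is false, then step=0, then count=0, then (idx=-1), then count=7, then (idx=0), then count=14, then (idx=1), then count=21, then (idx=2), then count=28, then (idx=3), then count=35, then (idx=4), then count=42, then returns -1
verdict: not equivalent; witness: base=0, step=1


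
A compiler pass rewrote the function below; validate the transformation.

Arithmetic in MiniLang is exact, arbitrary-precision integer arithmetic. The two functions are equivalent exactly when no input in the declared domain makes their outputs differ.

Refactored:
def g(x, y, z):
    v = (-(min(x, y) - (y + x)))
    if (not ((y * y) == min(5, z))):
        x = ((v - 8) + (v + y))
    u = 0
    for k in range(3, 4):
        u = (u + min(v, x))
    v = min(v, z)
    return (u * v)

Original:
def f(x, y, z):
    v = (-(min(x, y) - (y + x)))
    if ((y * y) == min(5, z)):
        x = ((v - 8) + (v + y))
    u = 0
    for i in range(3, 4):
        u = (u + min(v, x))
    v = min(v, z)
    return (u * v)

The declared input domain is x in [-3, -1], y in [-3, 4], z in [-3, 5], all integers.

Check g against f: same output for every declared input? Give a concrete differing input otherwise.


There is a counterexample at x=-3, y=-3, z=-3: 9 on one side, 51 on the other.
f: v := -3 | ((y * y) == min(5, z)): false | u := 0 | iter i=3: | u := -3 | v := -3 | result 9
g: v := -3 | (not ((y * y) == min(5, z))): true | x := -17 | u := 0 | iter k=3: | u := -17 | v := -3 | result 51
verdict: not equivalent; witness: x=-3, y=-3, z=-3


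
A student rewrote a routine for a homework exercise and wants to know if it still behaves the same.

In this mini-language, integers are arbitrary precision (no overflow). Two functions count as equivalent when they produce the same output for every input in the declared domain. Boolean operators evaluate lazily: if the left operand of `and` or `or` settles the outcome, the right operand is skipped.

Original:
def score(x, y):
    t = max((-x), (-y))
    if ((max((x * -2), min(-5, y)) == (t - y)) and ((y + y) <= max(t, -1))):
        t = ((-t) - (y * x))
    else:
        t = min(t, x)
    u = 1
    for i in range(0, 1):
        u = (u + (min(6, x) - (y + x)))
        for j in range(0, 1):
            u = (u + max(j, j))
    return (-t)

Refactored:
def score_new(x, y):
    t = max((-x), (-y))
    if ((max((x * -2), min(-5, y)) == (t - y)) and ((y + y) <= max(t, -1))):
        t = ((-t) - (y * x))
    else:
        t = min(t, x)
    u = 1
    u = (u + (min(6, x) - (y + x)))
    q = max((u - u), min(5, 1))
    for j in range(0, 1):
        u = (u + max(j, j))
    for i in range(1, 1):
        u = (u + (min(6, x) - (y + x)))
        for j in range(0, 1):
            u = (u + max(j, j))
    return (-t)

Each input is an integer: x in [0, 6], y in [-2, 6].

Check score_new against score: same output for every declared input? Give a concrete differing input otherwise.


Behavior is preserved: although constant usage differs; statement counts differ; arithmetic usage differs; loop structure differs; local variable names differ; min/max/abs usage differs, the outputs never diverge.
As a probe, take x=5, y=4: score runs t becomes -4; next ((max((x * -2), min(-5, y)) == (t - y)) and ((y + y) <= max(t, -1))) evaluates to false; next t becomes -4; next u becomes 1; next at i=0:; next u becomes -3; next at j=0:; next u becomes -3; next final value 4; score_new runs t becomes -4; next ((max((x * -2), min(-5, y)) == (t - y)) and ((y + y) <= max(t, -1))) evaluates to false; next t becomes -4; next u becomes 1; next u becomes -3; next q becomes 1; next at j=0:; next u becomes -3; next i never enters its loop body; next final value 4; both end at 4.
Across all 63 domain points the two functions coincide.
verdict: equivalent


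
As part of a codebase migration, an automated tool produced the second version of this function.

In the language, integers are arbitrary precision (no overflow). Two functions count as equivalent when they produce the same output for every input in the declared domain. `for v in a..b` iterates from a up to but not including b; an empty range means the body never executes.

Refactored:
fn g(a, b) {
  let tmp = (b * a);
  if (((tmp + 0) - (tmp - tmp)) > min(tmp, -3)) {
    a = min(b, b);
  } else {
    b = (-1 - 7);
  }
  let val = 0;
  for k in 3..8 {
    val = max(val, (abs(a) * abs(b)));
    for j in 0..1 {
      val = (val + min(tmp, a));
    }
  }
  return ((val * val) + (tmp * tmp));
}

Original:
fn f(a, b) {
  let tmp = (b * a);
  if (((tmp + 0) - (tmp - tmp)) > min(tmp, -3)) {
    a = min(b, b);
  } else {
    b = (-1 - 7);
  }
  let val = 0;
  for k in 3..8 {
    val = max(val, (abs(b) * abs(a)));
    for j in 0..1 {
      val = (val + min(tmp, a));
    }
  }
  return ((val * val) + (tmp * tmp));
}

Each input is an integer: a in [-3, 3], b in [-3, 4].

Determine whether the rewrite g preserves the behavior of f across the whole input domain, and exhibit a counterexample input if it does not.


The two versions differ — the changes include same computation, different form.
Spot check at a=-3, b=1 — f: tmp := -3 | (((tmp + 0) - (tmp - tmp)) > min(tmp, -3)): false | b := -8 | val := 0 | iter k=3: | val := 24 | iter j=0: | val := 21 | iter k=4: | val := 24 | iter j=0: | val := 21 | iter k=5: | val := 24 | iter j=0: | val := 21 | iter k=6: | val := 24 | iter j=0: | val := 21 | iter k=7: | val := 24 | iter j=0: | val := 21 | result 450. g: tmp := -3 | (((tmp + 0) - (tmp - tmp)) > min(tmp, -3)): false | b := -8 | val := 0 | iter k=3: | val := 24 | iter j=0: | val := 21 | iter k=4: | val := 24 | iter j=0: | val := 21 | iter k=5: | val := 24 | iter j=0: | val := 21 | iter k=6: | val := 24 | iter j=0: | val := 21 | iter k=7: | val := 24 | iter j=0: | val := 21 | result 450. Both give 450.
Sweeping the whole domain (56 inputs) finds no disagreement.
verdict: equivalent


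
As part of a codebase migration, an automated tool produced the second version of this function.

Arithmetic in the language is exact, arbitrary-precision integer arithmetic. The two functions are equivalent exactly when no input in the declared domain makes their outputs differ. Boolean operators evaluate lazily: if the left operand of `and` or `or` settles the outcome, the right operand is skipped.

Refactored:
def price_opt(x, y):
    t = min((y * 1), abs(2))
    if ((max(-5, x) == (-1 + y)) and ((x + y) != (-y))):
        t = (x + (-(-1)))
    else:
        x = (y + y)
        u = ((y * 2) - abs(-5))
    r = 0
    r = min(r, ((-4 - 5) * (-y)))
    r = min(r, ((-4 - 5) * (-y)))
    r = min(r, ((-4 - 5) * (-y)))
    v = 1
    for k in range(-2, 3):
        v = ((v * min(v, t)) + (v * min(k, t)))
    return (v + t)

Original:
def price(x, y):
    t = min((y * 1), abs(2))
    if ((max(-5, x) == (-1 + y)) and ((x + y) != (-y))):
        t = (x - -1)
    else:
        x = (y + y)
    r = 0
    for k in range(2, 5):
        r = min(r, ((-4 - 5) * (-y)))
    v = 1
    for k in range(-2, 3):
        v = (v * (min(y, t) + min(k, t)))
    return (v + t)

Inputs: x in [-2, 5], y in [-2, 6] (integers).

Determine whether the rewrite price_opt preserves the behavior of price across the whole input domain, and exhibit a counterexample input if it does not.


On input x=-2, y=-2, price returns -1026 while price_opt returns -37634.
verdict: not equivalent; witness: x=-2, y=-2


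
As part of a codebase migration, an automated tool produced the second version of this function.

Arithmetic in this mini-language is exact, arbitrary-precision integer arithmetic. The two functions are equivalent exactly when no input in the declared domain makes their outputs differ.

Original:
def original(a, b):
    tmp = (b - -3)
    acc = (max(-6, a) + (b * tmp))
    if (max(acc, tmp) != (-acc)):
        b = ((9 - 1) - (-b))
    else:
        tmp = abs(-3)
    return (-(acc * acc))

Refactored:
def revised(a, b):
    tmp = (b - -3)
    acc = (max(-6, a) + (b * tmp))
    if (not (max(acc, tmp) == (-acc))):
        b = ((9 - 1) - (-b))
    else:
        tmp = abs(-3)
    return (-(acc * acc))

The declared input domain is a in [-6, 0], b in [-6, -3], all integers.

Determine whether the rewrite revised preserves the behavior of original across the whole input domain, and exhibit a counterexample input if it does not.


Equivalent — the differences include comparison usage differs, and boolean connective usage differs, yet no declared input distinguishes the two.
Spot check at a=-3, b=-4 — original: tmp := -1 | acc := 1 | (max(acc, tmp) != (-acc)): true | b := 4 | result -1. revised: tmp := -1 | acc := 1 | (not (max(acc, tmp) == (-acc))): true | b := 4 | result -1. Both give -1.
Checked all 28 inputs in the declared domain: the outputs agree on every one.
verdict: equivalent
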